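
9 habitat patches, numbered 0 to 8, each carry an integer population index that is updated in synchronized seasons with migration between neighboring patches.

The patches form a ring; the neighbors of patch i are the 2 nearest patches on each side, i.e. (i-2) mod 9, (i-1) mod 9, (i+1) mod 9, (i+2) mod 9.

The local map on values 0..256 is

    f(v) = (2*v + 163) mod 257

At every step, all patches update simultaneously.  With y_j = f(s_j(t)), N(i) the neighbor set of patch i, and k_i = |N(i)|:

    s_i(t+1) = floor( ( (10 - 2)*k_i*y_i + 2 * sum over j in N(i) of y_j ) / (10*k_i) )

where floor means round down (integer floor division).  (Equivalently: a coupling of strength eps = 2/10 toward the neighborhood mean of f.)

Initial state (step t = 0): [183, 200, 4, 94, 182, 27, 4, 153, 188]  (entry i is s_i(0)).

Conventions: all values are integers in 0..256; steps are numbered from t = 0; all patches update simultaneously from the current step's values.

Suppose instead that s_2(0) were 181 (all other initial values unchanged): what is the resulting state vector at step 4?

Simulating step by step:
t=0: [183, 200, 181, 94, 182, 27, 4, 153, 188]
t=1: [26, 46, 17, 89, 35, 198, 160, 191, 42]
t=2: [208, 241, 196, 103, 214, 64, 208, 61, 233]
t=3: [67, 121, 52, 103, 74, 41, 64, 36, 106]
t=4: [57, 132, 25, 112, 63, 217, 59, 209, 117]

Answer: [57, 132, 25, 112, 63, 217, 59, 209, 117]
Key observation: This trace re-runs the system from the modified initial state.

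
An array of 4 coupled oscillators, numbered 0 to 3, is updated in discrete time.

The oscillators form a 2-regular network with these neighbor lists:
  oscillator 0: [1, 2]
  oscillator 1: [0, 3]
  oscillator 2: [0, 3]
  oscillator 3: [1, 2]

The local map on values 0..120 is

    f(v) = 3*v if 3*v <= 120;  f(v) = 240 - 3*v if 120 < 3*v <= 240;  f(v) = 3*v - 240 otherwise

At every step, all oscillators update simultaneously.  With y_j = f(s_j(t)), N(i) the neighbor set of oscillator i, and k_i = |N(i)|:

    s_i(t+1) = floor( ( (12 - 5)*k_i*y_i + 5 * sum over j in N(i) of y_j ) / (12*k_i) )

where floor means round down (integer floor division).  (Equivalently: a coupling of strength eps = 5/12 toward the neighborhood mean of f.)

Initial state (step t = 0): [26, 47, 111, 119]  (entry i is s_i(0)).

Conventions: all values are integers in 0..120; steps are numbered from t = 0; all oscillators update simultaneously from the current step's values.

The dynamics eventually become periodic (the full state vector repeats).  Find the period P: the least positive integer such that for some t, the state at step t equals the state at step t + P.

Simulating step by step:
t=0: [26, 47, 111, 119]
t=1: [85, 98, 94, 108]
t=2: [28, 52, 45, 69]
t=3: [88, 73, 85, 58]
t=4: [21, 31, 27, 46]
t=5: [73, 88, 81, 95]
t=6: [17, 27, 15, 31]
t=7: [56, 77, 56, 80]
t=8: [58, 20, 57, 16]
t=9: [65, 58, 64, 54]
t=10: [50, 64, 53, 69]
t=11: [79, 53, 72, 46]
t=12: [23, 69, 35, 81]
t=13: [69, 34, 76, 30]
t=14: [43, 85, 32, 76]
t=15: [87, 34, 81, 30]
t=16: [34, 82, 24, 74]
t=17: [75, 28, 67, 26]
t=18: [34, 68, 42, 71]
t=19: [90, 47, 93, 47]
t=20: [46, 84, 49, 86]
t=21: [81, 32, 79, 32]
t=22: [22, 76, 22, 76]
t=23: [54, 23, 54, 23]
t=24: [76, 70, 76, 70]
t=25: [15, 26, 15, 26]
t=26: [51, 71, 51, 71]
t=27: [74, 39, 74, 39]
t=28: [38, 96, 38, 96]
t=29: [100, 61, 100, 61]
t=30: [59, 57, 59, 57]
t=31: [64, 67, 64, 67]
t=32: [46, 40, 46, 40]
t=33: [105, 116, 105, 116]
t=34: [81, 101, 81, 101]
t=35: [15, 50, 15, 50]
t=36: [54, 80, 54, 80]
t=37: [61, 16, 61, 16]
t=38: [55, 49, 55, 49]
t=39: [78, 89, 78, 89]
t=40: [10, 22, 10, 22]
t=41: [37, 58, 37, 58]
t=42: [101, 75, 101, 75]
t=43: [53, 25, 53, 25]
t=44: [79, 76, 79, 76]
t=45: [4, 10, 4, 10]
t=46: [15, 26, 15, 26]

Answer: 21
Key observation: The state at step 25, [15, 26, 15, 26], reappears at step 46 — and no state repeats earlier — so the cycle the system enters has period 21.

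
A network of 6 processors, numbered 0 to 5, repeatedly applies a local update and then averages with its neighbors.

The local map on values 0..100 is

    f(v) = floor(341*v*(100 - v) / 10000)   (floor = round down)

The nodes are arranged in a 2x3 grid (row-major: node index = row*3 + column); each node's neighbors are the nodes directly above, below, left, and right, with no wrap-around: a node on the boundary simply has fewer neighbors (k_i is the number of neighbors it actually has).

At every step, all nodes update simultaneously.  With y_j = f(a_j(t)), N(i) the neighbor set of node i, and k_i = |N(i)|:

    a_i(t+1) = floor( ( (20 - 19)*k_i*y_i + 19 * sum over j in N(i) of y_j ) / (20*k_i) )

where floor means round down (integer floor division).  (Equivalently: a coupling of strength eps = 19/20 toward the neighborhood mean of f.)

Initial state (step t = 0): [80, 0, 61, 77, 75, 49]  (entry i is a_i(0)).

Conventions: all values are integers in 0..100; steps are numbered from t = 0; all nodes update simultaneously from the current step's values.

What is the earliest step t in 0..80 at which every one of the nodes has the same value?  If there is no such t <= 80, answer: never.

Simulating step by step:
t=0: [80, 0, 61, 77, 75, 49]  (not all equal)
t=1: [31, 62, 44, 58, 49, 72]  (not all equal)
t=2: [81, 80, 74, 78, 77, 83]  (not all equal)
t=3: [55, 58, 51, 56, 53, 61]  (not all equal)
t=4: [83, 84, 82, 84, 82, 84]  (not all equal)
t=5: [45, 49, 45, 48, 45, 49]  (not all equal)
t=6: [84, 84, 84, 84, 84, 84]  (all equal)

Answer: 6
Key observation: Synchronization is absorbing here: once all nodes are equal they stay equal, and step 6 is the first all-equal step.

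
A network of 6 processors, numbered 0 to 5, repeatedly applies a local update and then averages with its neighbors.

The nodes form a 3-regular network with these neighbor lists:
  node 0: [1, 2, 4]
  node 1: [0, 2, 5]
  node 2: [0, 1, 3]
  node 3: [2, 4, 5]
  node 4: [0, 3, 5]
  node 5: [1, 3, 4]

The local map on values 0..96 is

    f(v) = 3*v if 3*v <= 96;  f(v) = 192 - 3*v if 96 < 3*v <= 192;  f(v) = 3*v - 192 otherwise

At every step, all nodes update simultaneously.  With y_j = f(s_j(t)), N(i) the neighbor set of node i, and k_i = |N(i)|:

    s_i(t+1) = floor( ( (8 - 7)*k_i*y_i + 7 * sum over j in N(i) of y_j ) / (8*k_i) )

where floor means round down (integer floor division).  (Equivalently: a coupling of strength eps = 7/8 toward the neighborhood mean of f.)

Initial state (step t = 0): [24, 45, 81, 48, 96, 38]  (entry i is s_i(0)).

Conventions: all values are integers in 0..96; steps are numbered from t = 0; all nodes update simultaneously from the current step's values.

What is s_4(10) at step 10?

Answer: s_4(10) = 68

Derivation:
t=0: [24, 45, 81, 48, 96, 38]
t=1: [68, 65, 58, 71, 69, 68]
t=2: [12, 12, 12, 15, 15, 12]
t=3: [38, 36, 38, 39, 39, 41]
t=4: [78, 76, 78, 74, 74, 76]
t=5: [36, 39, 36, 35, 35, 32]
t=6: [82, 86, 82, 88, 88, 84]
t=7: [62, 57, 62, 63, 63, 68]
t=8: [9, 9, 9, 6, 6, 9]
t=9: [24, 27, 24, 23, 23, 21]
t=10: [73, 70, 73, 68, 68, 71]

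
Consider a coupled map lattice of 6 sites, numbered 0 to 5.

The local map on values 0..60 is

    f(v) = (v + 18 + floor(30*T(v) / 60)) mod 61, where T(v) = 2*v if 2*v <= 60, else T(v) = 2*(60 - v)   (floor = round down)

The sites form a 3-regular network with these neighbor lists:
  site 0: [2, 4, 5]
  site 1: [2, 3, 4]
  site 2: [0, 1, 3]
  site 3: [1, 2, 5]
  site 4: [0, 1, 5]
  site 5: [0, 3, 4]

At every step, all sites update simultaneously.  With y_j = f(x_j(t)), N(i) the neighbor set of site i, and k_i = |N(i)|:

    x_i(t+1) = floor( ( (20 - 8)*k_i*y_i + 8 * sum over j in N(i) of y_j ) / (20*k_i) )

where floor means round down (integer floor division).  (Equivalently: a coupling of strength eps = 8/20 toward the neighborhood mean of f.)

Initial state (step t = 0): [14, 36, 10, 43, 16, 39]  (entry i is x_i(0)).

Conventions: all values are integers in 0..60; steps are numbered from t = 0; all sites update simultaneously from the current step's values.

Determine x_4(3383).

Simulating step by step:
t=0: [14, 36, 10, 43, 16, 39]
t=1: [41, 24, 33, 19, 40, 25]
t=2: [15, 15, 20, 37, 14, 16]
t=3: [49, 44, 49, 31, 47, 44]
t=4: [17, 17, 17, 17, 17, 17]
t=5: [52, 52, 52, 52, 52, 52]
t=6: [17, 17, 17, 17, 17, 17]

Answer: x_4(3383) = 52
Key observation: The state at step 4, [17, 17, 17, 17, 17, 17], reappears at step 6: the system is in a cycle of period 2 from step 4 on.  Therefore the state at step 3383 equals the state at step 4 + ((3383 - 4) mod 2) = 5, which is [52, 52, 52, 52, 52, 52].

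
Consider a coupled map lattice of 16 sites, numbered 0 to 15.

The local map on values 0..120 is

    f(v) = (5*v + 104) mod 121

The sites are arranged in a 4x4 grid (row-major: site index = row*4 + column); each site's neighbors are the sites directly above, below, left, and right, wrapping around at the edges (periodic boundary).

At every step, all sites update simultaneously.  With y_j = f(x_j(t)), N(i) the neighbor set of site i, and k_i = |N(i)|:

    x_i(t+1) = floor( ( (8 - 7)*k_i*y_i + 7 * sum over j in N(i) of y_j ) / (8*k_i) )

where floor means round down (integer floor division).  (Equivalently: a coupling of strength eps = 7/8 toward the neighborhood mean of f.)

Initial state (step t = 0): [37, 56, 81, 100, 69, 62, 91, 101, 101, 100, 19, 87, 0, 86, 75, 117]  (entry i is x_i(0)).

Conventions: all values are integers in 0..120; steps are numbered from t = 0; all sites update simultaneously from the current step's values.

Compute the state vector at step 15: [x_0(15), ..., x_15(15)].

Simulating step by step:
t=0: [37, 56, 81, 100, 69, 62, 91, 101, 101, 100, 19, 87, 0, 86, 75, 117]
t=1: [78, 40, 75, 50, 33, 72, 43, 74, 80, 55, 89, 44, 53, 85, 66, 96]
t=2: [46, 67, 84, 87, 56, 52, 95, 79, 31, 52, 61, 75, 39, 39, 80, 71]
t=3: [57, 51, 58, 60, 29, 42, 34, 64, 44, 26, 56, 52, 64, 40, 54, 66]
t=4: [52, 56, 47, 46, 53, 67, 44, 25, 50, 65, 36, 51, 60, 73, 41, 33]
t=5: [35, 63, 69, 62, 65, 47, 80, 78, 64, 81, 77, 77, 58, 55, 67, 72]
t=6: [49, 58, 55, 57, 53, 48, 45, 32, 35, 42, 28, 39, 50, 43, 55, 48]
t=7: [51, 69, 37, 57, 59, 55, 41, 41, 58, 56, 51, 42, 84, 60, 45, 58]
t=8: [55, 59, 64, 60, 55, 47, 62, 52, 40, 47, 68, 62, 53, 56, 62, 53]
t=9: [23, 47, 46, 23, 40, 55, 58, 34, 44, 69, 64, 39, 23, 44, 43, 33]
t=10: [89, 75, 77, 66, 57, 62, 47, 58, 76, 63, 62, 51, 75, 88, 66, 75]
t=11: [80, 54, 78, 56, 35, 70, 42, 71, 68, 42, 80, 57, 67, 86, 59, 96]
t=12: [34, 38, 31, 52, 67, 53, 56, 46, 56, 61, 47, 68, 64, 48, 43, 47]
t=13: [45, 40, 35, 52, 42, 43, 49, 50, 60, 55, 61, 77, 62, 64, 78, 60]
t=14: [51, 65, 44, 60, 78, 65, 72, 54, 36, 51, 35, 53, 56, 38, 41, 19]
t=15: [44, 77, 70, 68, 52, 72, 55, 35, 38, 57, 68, 37, 65, 65, 62, 39]

Answer: [44, 77, 70, 68, 52, 72, 55, 35, 38, 57, 68, 37, 65, 65, 62, 39]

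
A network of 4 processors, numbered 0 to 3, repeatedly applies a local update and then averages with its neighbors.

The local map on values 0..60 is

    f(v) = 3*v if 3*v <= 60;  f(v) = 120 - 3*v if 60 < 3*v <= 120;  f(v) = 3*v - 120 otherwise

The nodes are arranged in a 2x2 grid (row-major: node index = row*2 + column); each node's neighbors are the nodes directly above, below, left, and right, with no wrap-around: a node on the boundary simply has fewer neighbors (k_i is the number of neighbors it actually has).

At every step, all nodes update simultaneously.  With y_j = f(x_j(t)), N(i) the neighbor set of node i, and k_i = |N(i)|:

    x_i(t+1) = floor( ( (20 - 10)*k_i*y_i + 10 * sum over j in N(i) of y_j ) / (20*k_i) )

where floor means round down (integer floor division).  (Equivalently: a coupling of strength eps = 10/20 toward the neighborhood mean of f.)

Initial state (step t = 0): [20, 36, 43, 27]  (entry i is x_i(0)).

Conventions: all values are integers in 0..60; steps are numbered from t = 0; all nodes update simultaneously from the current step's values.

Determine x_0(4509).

Answer: x_0(4509) = 42
Key observation: The state at step 17, [42, 42, 18, 18], reappears at step 19: the system is in a cycle of period 2 from step 17 on.  Therefore the state at step 4509 equals the state at step 17 + ((4509 - 17) mod 2) = 17, which is [42, 42, 18, 18].

Derivation:
t=0: [20, 36, 43, 27]
t=1: [35, 30, 29, 24]
t=2: [23, 30, 32, 39]
t=3: [39, 28, 25, 15]
t=4: [21, 30, 34, 42]
t=5: [40, 30, 24, 15]
t=6: [19, 26, 35, 42]
t=7: [42, 36, 23, 17]
t=8: [18, 20, 39, 41]
t=9: [42, 44, 15, 17]
t=10: [17, 20, 36, 39]
t=11: [43, 43, 19, 19]
t=12: [21, 21, 45, 45]
t=13: [46, 46, 25, 25]
t=14: [24, 24, 38, 38]
t=15: [37, 37, 16, 16]
t=16: [18, 18, 38, 38]
t=17: [42, 42, 18, 18]
t=18: [18, 18, 42, 42]
t=19: [42, 42, 18, 18]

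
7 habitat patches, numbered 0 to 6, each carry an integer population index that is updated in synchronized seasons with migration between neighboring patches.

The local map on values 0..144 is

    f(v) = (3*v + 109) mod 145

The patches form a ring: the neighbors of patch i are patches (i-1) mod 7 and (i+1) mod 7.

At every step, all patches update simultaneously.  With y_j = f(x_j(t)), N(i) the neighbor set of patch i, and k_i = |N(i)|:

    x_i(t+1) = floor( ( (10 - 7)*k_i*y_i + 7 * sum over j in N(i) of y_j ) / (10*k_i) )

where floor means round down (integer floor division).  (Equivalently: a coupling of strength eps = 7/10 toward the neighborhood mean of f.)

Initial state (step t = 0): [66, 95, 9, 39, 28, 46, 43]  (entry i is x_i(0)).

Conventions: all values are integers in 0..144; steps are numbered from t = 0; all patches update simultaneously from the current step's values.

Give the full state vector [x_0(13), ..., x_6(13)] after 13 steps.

Simulating step by step:
t=0: [66, 95, 9, 39, 28, 46, 43]
t=1: [74, 84, 105, 88, 78, 79, 69]
t=2: [46, 82, 94, 90, 64, 44, 41]
t=3: [83, 90, 84, 65, 68, 63, 95]
t=4: [87, 75, 57, 37, 14, 46, 57]
t=5: [86, 88, 82, 71, 63, 79, 104]
t=6: [98, 74, 59, 35, 33, 65, 85]
t=7: [74, 101, 80, 92, 47, 52, 66]
t=8: [60, 71, 93, 85, 106, 78, 61]
t=9: [55, 94, 66, 104, 85, 64, 69]
t=10: [83, 81, 86, 71, 71, 38, 56]
t=11: [88, 69, 56, 47, 48, 80, 90]
t=12: [65, 83, 85, 115, 89, 86, 76]
t=13: [44, 51, 52, 61, 59, 69, 45]

Answer: [44, 51, 52, 61, 59, 69, 45]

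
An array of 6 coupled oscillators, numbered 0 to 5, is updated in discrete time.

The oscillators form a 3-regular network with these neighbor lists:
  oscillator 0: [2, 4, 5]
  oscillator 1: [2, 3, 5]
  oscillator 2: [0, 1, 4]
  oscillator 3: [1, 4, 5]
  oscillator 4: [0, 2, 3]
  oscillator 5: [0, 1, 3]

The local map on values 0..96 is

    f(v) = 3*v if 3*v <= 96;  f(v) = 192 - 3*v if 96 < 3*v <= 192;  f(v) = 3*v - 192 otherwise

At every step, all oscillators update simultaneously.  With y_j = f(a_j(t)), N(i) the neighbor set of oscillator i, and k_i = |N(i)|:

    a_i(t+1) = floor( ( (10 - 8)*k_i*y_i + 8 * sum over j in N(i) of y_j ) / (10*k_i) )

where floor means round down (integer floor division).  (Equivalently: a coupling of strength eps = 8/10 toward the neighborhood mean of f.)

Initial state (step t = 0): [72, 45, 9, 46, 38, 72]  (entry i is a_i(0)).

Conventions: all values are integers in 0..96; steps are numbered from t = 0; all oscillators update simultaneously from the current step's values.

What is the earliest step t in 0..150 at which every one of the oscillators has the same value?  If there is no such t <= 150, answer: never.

Answer: never
Key observation: The state at step 19 reappears at step 21 — the system is in a cycle of period 2 from step 19 on.  No step 0..21 is synchronized, and the cycle repeats forever, so no step up to 150 (or ever) has all oscillators equal.

Derivation:
t=0: [72, 45, 9, 46, 38, 72]  (not all equal)
t=1: [39, 39, 47, 53, 43, 40]  (not all equal)
t=2: [64, 56, 67, 62, 55, 63]  (not all equal)
t=3: [10, 9, 15, 15, 9, 8]  (not all equal)
t=4: [31, 35, 31, 29, 37, 32]  (not all equal)
t=5: [90, 91, 88, 87, 89, 90]  (not all equal)
t=6: [75, 74, 76, 76, 73, 76]  (not all equal)
t=7: [33, 34, 31, 32, 33, 33]  (not all equal)
t=8: [93, 93, 92, 92, 93, 93]  (not all equal)
t=9: [86, 85, 86, 86, 85, 86]  (not all equal)
t=10: [65, 65, 64, 64, 65, 65]  (not all equal)
t=11: [2, 1, 2, 2, 1, 2]  (not all equal)
t=12: [5, 5, 4, 4, 5, 5]  (not all equal)
t=13: [14, 13, 14, 14, 13, 14]  (not all equal)
t=14: [41, 41, 40, 40, 41, 41]  (not all equal)
t=15: [69, 70, 69, 69, 70, 69]  (not all equal)
t=16: [15, 15, 16, 16, 15, 15]  (not all equal)
t=17: [45, 46, 45, 45, 46, 45]  (not all equal)
t=18: [56, 56, 55, 55, 56, 56]  (not all equal)
t=19: [24, 25, 24, 24, 25, 24]  (not all equal)
t=20: [72, 72, 73, 73, 72, 72]  (not all equal)
t=21: [24, 25, 24, 24, 25, 24]  (not all equal)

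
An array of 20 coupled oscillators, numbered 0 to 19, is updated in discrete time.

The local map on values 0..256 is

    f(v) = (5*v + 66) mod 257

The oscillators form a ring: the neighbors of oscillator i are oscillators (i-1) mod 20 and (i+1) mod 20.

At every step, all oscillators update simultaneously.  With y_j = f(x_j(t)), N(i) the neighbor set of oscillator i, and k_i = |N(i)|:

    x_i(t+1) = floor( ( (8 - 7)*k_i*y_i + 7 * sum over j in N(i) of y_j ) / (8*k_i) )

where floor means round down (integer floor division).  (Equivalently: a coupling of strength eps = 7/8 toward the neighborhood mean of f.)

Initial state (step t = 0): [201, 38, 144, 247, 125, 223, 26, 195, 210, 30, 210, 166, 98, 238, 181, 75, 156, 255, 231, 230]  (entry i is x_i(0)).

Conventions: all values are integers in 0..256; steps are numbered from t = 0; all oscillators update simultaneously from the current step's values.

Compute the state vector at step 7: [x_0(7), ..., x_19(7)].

Answer: [129, 161, 145, 132, 170, 102, 146, 150, 123, 175, 118, 161, 145, 139, 139, 104, 149, 98, 138, 70]

Derivation:
t=0: [201, 38, 144, 247, 125, 223, 26, 195, 210, 30, 210, 166, 98, 238, 181, 75, 156, 255, 231, 230]
t=1: [199, 57, 120, 86, 96, 182, 97, 125, 111, 104, 160, 72, 159, 134, 205, 143, 114, 124, 130, 126]
t=2: [124, 92, 164, 110, 198, 55, 171, 85, 122, 97, 117, 102, 182, 94, 109, 82, 94, 163, 180, 125]
t=3: [104, 127, 64, 75, 84, 88, 157, 165, 138, 135, 60, 157, 62, 134, 117, 79, 146, 108, 149, 182]
t=4: [180, 111, 178, 179, 218, 166, 171, 155, 182, 181, 147, 109, 147, 139, 203, 96, 132, 39, 134, 74]
t=5: [149, 179, 153, 160, 153, 137, 104, 164, 143, 127, 133, 38, 154, 67, 128, 119, 42, 190, 107, 204]
t=6: [113, 67, 132, 64, 152, 87, 163, 50, 133, 122, 220, 155, 183, 130, 151, 110, 173, 77, 143, 62]
t=7: [129, 161, 145, 132, 170, 102, 146, 150, 123, 175, 118, 161, 145, 139, 139, 104, 149, 98, 138, 70]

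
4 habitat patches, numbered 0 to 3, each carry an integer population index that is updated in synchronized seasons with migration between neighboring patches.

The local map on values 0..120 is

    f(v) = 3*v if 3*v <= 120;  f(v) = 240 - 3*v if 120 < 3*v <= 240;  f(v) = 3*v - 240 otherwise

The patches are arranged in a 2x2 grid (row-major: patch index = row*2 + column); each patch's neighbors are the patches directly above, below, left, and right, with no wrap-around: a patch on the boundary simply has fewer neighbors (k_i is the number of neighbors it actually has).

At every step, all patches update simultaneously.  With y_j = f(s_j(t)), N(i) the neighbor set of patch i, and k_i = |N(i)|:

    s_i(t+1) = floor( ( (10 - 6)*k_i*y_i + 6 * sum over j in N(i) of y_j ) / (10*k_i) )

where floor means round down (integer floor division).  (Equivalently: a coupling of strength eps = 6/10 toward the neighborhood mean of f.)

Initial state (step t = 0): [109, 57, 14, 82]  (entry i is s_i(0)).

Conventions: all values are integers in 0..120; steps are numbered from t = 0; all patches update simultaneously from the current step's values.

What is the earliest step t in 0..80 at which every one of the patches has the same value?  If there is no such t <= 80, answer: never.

Answer: never
Key observation: The state at step 28 reappears at step 32 — the system is in a cycle of period 4 from step 28 on.  No step 0..32 is synchronized, and the cycle repeats forever, so no step up to 80 (or ever) has all patches equal.

Derivation:
t=0: [109, 57, 14, 82]  (not all equal)
t=1: [68, 55, 44, 35]  (not all equal)
t=2: [69, 72, 85, 96]  (not all equal)
t=3: [24, 33, 30, 30]  (not all equal)
t=4: [85, 88, 84, 92]  (not all equal)
t=5: [16, 24, 20, 25]  (not all equal)
t=6: [58, 65, 60, 69]  (not all equal)
t=7: [57, 47, 53, 44]  (not all equal)
t=8: [81, 92, 85, 97]  (not all equal)
t=9: [16, 30, 22, 35]  (not all equal)
t=10: [66, 81, 72, 88]  (not all equal)
t=11: [24, 21, 29, 17]  (not all equal)
t=12: [73, 62, 71, 65]  (not all equal)
t=13: [32, 41, 30, 42]  (not all equal)
t=14: [100, 109, 99, 107]  (not all equal)
t=15: [67, 77, 65, 75]  (not all equal)
t=16: [31, 19, 34, 22]  (not all equal)
t=17: [84, 70, 88, 74]  (not all equal)
t=18: [21, 21, 18, 23]  (not all equal)
t=19: [60, 64, 61, 62]  (not all equal)
t=20: [55, 53, 57, 53]  (not all equal)
t=21: [75, 79, 74, 77]  (not all equal)
t=22: [12, 8, 14, 9]  (not all equal)
t=23: [34, 28, 35, 30]  (not all equal)
t=24: [97, 91, 99, 92]  (not all equal)
t=25: [47, 39, 48, 41]  (not all equal)
t=26: [103, 111, 103, 110]  (not all equal)
t=27: [76, 84, 75, 84]  (not all equal)
t=28: [12, 12, 13, 12]  (not all equal)
t=29: [36, 36, 37, 36]  (not all equal)
t=30: [108, 108, 109, 108]  (not all equal)
t=31: [84, 84, 85, 84]  (not all equal)
t=32: [12, 12, 13, 12]  (not all equal)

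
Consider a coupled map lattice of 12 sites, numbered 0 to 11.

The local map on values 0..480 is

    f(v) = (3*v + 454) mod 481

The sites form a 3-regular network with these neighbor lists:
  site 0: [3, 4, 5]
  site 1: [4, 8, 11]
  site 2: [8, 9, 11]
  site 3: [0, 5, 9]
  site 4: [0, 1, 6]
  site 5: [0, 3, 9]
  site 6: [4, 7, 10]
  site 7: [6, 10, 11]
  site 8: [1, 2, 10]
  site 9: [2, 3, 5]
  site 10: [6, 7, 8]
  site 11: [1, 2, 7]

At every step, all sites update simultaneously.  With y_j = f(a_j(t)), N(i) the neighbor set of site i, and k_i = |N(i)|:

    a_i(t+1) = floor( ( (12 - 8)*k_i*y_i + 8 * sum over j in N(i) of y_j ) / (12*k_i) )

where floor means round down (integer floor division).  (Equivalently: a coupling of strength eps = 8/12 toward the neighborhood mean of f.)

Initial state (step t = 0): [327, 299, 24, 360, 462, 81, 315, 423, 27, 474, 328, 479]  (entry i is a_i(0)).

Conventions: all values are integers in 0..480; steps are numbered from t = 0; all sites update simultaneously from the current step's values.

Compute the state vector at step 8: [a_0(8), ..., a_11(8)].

Simulating step by step:
t=0: [327, 299, 24, 360, 462, 81, 315, 423, 27, 474, 328, 479]
t=1: [314, 329, 222, 279, 421, 293, 401, 395, 220, 222, 330, 308]
t=2: [361, 346, 214, 323, 341, 328, 176, 205, 192, 243, 125, 323]
t=3: [247, 141, 211, 329, 47, 331, 115, 219, 140, 311, 159, 218]
t=4: [210, 277, 255, 306, 248, 254, 264, 252, 346, 276, 341, 197]
t=5: [240, 189, 186, 291, 240, 274, 209, 171, 152, 311, 140, 211]
t=6: [268, 189, 234, 333, 157, 327, 175, 143, 254, 303, 253, 67]
t=7: [304, 213, 248, 263, 230, 314, 249, 232, 196, 284, 233, 203]
t=8: [334, 124, 195, 356, 232, 373, 204, 180, 150, 326, 176, 157]

Answer: [334, 124, 195, 356, 232, 373, 204, 180, 150, 326, 176, 157]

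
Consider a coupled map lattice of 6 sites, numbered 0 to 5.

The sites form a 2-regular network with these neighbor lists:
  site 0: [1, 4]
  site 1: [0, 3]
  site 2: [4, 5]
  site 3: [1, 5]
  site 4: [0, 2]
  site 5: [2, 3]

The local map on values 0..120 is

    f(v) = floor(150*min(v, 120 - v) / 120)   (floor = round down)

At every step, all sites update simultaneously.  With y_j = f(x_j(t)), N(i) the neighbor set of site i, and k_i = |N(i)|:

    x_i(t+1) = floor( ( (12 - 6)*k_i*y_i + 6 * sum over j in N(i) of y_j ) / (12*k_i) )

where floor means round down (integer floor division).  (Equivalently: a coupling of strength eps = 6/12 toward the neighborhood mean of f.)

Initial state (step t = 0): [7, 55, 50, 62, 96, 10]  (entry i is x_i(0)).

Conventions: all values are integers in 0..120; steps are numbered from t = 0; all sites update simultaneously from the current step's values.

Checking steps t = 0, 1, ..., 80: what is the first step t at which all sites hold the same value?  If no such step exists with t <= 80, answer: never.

Simulating step by step:
t=0: [7, 55, 50, 62, 96, 10]  (not all equal)
t=1: [28, 54, 41, 56, 32, 39]  (not all equal)
t=2: [44, 59, 47, 63, 41, 54]  (not all equal)
t=3: [58, 68, 58, 70, 53, 65]  (not all equal)
t=4: [68, 66, 69, 64, 69, 67]  (not all equal)
t=5: [65, 67, 63, 68, 63, 66]  (not all equal)
t=6: [68, 66, 70, 65, 70, 67]  (not all equal)
t=7: [64, 66, 63, 67, 62, 65]  (not all equal)
t=8: [69, 67, 70, 66, 71, 68]  (not all equal)
t=9: [63, 65, 62, 66, 61, 64]  (not all equal)
t=10: [70, 68, 71, 68, 72, 69]  (not all equal)
t=11: [62, 64, 61, 64, 60, 63]  (not all equal)
t=12: [72, 70, 73, 70, 73, 71]  (not all equal)
t=13: [60, 61, 58, 61, 58, 60]  (not all equal)
t=14: [73, 73, 72, 73, 72, 73]  (not all equal)
t=15: [58, 58, 59, 58, 59, 58]  (not all equal)
t=16: [72, 72, 72, 72, 72, 72]  (all equal)

Answer: 16
Key observation: Synchronization is absorbing here: once all sites are equal they stay equal, and step 16 is the first all-equal step.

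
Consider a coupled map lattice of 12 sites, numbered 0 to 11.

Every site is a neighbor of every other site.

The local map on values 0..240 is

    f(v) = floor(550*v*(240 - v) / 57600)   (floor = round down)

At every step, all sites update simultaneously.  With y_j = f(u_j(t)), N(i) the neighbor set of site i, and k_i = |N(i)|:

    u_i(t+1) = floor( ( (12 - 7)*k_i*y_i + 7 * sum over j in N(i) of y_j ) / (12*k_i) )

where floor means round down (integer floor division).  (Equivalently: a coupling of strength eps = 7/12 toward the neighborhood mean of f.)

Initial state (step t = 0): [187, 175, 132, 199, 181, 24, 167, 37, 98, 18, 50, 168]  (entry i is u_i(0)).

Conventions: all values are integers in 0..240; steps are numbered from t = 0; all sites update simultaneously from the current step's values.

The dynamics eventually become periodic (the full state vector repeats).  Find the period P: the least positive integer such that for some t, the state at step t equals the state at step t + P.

Simulating step by step:
t=0: [187, 175, 132, 199, 181, 24, 167, 37, 98, 18, 50, 168]
t=1: [93, 99, 109, 87, 96, 77, 101, 85, 107, 73, 92, 101]
t=2: [129, 130, 131, 128, 130, 125, 130, 127, 131, 124, 129, 130]
t=3: [136, 136, 136, 136, 136, 136, 136, 136, 136, 136, 136, 136]
t=4: [135, 135, 135, 135, 135, 135, 135, 135, 135, 135, 135, 135]
t=5: [135, 135, 135, 135, 135, 135, 135, 135, 135, 135, 135, 135]

Answer: 1
Key observation: The state at step 4, [135, 135, 135, 135, 135, 135, 135, 135, 135, 135, 135, 135], reappears at step 5 — and no state repeats earlier — so the cycle the system enters has period 1.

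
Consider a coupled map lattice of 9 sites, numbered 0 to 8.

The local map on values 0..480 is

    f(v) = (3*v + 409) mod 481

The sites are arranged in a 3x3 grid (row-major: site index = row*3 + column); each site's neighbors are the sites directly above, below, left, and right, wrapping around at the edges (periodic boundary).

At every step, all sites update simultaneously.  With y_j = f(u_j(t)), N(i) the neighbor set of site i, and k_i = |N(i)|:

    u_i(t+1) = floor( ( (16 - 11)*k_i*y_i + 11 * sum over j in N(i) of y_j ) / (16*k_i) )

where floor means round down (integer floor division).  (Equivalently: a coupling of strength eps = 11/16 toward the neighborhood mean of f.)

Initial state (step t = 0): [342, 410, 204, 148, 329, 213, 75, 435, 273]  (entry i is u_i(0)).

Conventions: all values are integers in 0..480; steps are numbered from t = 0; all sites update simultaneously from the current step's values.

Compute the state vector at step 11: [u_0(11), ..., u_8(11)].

Simulating step by step:
t=0: [342, 410, 204, 148, 329, 213, 75, 435, 273]
t=1: [281, 273, 193, 313, 294, 221, 285, 264, 180]
t=2: [259, 235, 203, 297, 274, 242, 332, 309, 262]
t=3: [239, 206, 151, 296, 262, 208, 339, 305, 252]
t=4: [265, 216, 205, 264, 215, 220, 327, 278, 283]
t=5: [217, 146, 146, 224, 152, 151, 315, 244, 243]
t=6: [244, 290, 289, 252, 299, 298, 220, 282, 281]
t=7: [217, 293, 291, 230, 305, 304, 199, 273, 271]
t=8: [172, 281, 279, 191, 300, 297, 144, 253, 251]
t=9: [302, 310, 307, 262, 255, 251, 262, 270, 266]
t=10: [318, 322, 316, 244, 249, 244, 259, 263, 258]
t=11: [333, 339, 332, 227, 233, 225, 248, 254, 246]

Answer: [333, 339, 332, 227, 233, 225, 248, 254, 246]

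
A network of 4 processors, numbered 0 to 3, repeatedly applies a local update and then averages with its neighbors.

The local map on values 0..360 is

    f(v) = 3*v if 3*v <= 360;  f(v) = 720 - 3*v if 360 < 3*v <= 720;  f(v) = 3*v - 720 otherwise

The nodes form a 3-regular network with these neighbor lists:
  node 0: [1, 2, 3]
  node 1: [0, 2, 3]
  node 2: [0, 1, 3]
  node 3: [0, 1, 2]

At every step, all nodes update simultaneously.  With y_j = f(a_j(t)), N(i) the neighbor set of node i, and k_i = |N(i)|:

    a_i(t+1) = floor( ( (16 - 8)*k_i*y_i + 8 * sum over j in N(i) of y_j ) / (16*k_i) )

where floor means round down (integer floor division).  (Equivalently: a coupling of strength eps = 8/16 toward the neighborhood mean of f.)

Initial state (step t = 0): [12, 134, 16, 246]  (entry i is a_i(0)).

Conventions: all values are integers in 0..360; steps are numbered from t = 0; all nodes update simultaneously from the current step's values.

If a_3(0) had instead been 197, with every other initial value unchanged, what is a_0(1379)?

Simulating step by step:
t=0: [12, 134, 16, 197]
t=1: [100, 194, 104, 131]
t=2: [279, 225, 283, 288]
t=3: [111, 87, 115, 120]
t=4: [327, 303, 331, 336]
t=5: [255, 231, 259, 264]
t=6: [48, 42, 52, 57]
t=7: [147, 141, 151, 156]
t=8: [275, 281, 271, 266]
t=9: [101, 107, 97, 92]
t=10: [299, 305, 295, 290]
t=11: [173, 179, 169, 164]
t=12: [204, 198, 208, 213]
t=13: [104, 110, 100, 95]
t=14: [308, 314, 304, 299]
t=15: [200, 206, 196, 191]
t=16: [123, 117, 127, 132]
t=17: [344, 344, 340, 335]
t=18: [305, 305, 301, 296]
t=19: [188, 188, 184, 179]
t=20: [162, 162, 166, 171]
t=21: [227, 227, 223, 218]
t=22: [45, 45, 49, 54]
t=23: [141, 141, 145, 150]
t=24: [290, 290, 286, 281]
t=25: [143, 143, 139, 134]
t=26: [297, 297, 301, 306]
t=27: [177, 177, 181, 186]
t=28: [182, 182, 178, 173]
t=29: [180, 180, 184, 189]
t=30: [173, 173, 169, 164]
t=31: [207, 207, 211, 216]
t=32: [92, 92, 88, 83]
t=33: [269, 269, 265, 260]
t=34: [80, 80, 76, 71]
t=35: [233, 233, 229, 224]
t=36: [27, 27, 31, 36]
t=37: [87, 87, 91, 96]
t=38: [267, 267, 271, 276]
t=39: [87, 87, 91, 96]

Answer: a_0(1379) = 87
Key observation: The state at step 37, [87, 87, 91, 96], reappears at step 39: the system is in a cycle of period 2 from step 37 on.  Therefore the state at step 1379 equals the state at step 37 + ((1379 - 37) mod 2) = 37, which is [87, 87, 91, 96].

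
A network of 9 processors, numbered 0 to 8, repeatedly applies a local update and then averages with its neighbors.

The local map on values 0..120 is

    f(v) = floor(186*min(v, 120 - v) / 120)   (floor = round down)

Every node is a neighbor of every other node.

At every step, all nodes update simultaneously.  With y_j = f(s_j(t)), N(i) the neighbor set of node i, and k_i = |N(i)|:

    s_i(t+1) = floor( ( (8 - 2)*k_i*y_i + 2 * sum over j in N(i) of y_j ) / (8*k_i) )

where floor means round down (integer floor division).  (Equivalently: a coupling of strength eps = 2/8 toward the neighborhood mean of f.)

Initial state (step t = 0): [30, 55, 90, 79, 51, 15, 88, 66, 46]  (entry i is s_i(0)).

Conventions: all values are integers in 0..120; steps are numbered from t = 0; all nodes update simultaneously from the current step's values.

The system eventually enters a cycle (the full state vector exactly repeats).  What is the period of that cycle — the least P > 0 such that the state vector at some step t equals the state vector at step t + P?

Simulating step by step:
t=0: [30, 55, 90, 79, 51, 15, 88, 66, 46]
t=1: [50, 78, 50, 62, 73, 33, 52, 76, 68]
t=2: [75, 67, 75, 84, 72, 57, 78, 69, 78]
t=3: [69, 79, 69, 59, 73, 83, 66, 76, 66]
t=4: [77, 66, 77, 86, 72, 62, 80, 69, 80]
t=5: [67, 79, 67, 57, 72, 83, 64, 76, 64]
t=6: [80, 66, 80, 84, 74, 62, 83, 70, 83]
t=7: [63, 78, 63, 58, 70, 83, 60, 74, 60]
t=8: [85, 69, 85, 86, 77, 63, 89, 73, 89]
t=9: [56, 74, 56, 54, 64, 80, 52, 69, 52]
t=10: [84, 73, 84, 81, 84, 66, 79, 79, 79]
t=11: [57, 69, 57, 60, 57, 77, 63, 63, 63]
t=12: [87, 80, 87, 90, 87, 71, 87, 87, 87]
t=13: [51, 59, 51, 48, 51, 69, 51, 51, 51]
t=14: [79, 87, 79, 75, 79, 79, 79, 79, 79]
t=15: [62, 54, 62, 67, 62, 62, 62, 62, 62]
t=16: [88, 84, 88, 83, 88, 88, 88, 88, 88]
t=17: [49, 53, 49, 55, 49, 49, 49, 49, 49]
t=18: [75, 80, 75, 82, 75, 75, 75, 75, 75]
t=19: [68, 63, 68, 60, 68, 68, 68, 68, 68]
t=20: [80, 86, 80, 90, 80, 80, 80, 80, 80]
t=21: [61, 54, 61, 49, 61, 61, 61, 61, 61]
t=22: [90, 84, 90, 78, 90, 90, 90, 90, 90]
t=23: [46, 53, 46, 60, 46, 46, 46, 46, 46]
t=24: [72, 79, 72, 87, 72, 72, 72, 72, 72]
t=25: [72, 65, 72, 56, 72, 72, 72, 72, 72]
t=26: [74, 82, 74, 83, 74, 74, 74, 74, 74]
t=27: [70, 60, 70, 60, 70, 70, 70, 70, 70]
t=28: [78, 89, 78, 89, 78, 78, 78, 78, 78]
t=29: [63, 51, 63, 51, 63, 63, 63, 63, 63]
t=30: [87, 80, 87, 80, 87, 87, 87, 87, 87]
t=31: [51, 59, 51, 59, 51, 51, 51, 51, 51]
t=32: [79, 88, 79, 88, 79, 79, 79, 79, 79]
t=33: [62, 52, 62, 52, 62, 62, 62, 62, 62]
t=34: [88, 81, 88, 81, 88, 88, 88, 88, 88]
t=35: [49, 57, 49, 57, 49, 49, 49, 49, 49]
t=36: [75, 85, 75, 85, 75, 75, 75, 75, 75]
t=37: [68, 57, 68, 57, 68, 68, 68, 68, 68]
t=38: [80, 86, 80, 86, 80, 80, 80, 80, 80]
t=39: [61, 54, 61, 54, 61, 61, 61, 61, 61]
t=40: [90, 84, 90, 84, 90, 90, 90, 90, 90]
t=41: [46, 53, 46, 53, 46, 46, 46, 46, 46]
t=42: [71, 79, 71, 79, 71, 71, 71, 71, 71]
t=43: [74, 65, 74, 65, 74, 74, 74, 74, 74]
t=44: [71, 81, 71, 81, 71, 71, 71, 71, 71]
t=45: [74, 63, 74, 63, 74, 74, 74, 74, 74]
t=46: [72, 84, 72, 84, 72, 72, 72, 72, 72]
t=47: [72, 59, 72, 59, 72, 72, 72, 72, 72]
t=48: [75, 87, 75, 87, 75, 75, 75, 75, 75]
t=49: [67, 54, 67, 54, 67, 67, 67, 67, 67]
t=50: [82, 82, 82, 82, 82, 82, 82, 82, 82]
t=51: [58, 58, 58, 58, 58, 58, 58, 58, 58]
t=52: [89, 89, 89, 89, 89, 89, 89, 89, 89]
t=53: [48, 48, 48, 48, 48, 48, 48, 48, 48]
t=54: [74, 74, 74, 74, 74, 74, 74, 74, 74]
t=55: [71, 71, 71, 71, 71, 71, 71, 71, 71]
t=56: [75, 75, 75, 75, 75, 75, 75, 75, 75]
t=57: [69, 69, 69, 69, 69, 69, 69, 69, 69]
t=58: [79, 79, 79, 79, 79, 79, 79, 79, 79]
t=59: [63, 63, 63, 63, 63, 63, 63, 63, 63]
t=60: [88, 88, 88, 88, 88, 88, 88, 88, 88]
t=61: [49, 49, 49, 49, 49, 49, 49, 49, 49]
t=62: [75, 75, 75, 75, 75, 75, 75, 75, 75]

Answer: 6
Key observation: The state at step 56, [75, 75, 75, 75, 75, 75, 75, 75, 75], reappears at step 62 — and no state repeats earlier — so the cycle the system enters has period 6.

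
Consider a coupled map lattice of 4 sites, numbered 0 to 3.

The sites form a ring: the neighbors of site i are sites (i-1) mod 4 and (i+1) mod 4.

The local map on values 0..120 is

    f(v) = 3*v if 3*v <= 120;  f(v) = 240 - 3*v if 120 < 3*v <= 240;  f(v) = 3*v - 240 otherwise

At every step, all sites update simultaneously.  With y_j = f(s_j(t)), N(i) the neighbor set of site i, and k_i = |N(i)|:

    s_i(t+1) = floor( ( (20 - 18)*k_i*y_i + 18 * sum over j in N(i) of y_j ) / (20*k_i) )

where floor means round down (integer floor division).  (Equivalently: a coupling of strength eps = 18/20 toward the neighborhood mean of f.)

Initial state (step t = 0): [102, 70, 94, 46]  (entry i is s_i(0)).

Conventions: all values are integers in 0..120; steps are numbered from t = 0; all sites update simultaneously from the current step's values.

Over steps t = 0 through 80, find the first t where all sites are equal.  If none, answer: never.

Simulating step by step:
t=0: [102, 70, 94, 46]  (not all equal)
t=1: [66, 51, 63, 58]  (not all equal)
t=2: [73, 50, 73, 48]  (not all equal)
t=3: [85, 27, 85, 28]  (not all equal)
t=4: [75, 21, 75, 21]  (not all equal)
t=5: [58, 19, 58, 19]  (not all equal)
t=6: [57, 65, 57, 65]  (not all equal)
t=7: [47, 66, 47, 66]  (not all equal)
t=8: [47, 93, 47, 93]  (not all equal)
t=9: [45, 93, 45, 93]  (not all equal)
t=10: [45, 98, 45, 98]  (not all equal)
t=11: [59, 99, 59, 99]  (not all equal)
t=12: [57, 62, 57, 62]  (not all equal)
t=13: [55, 67, 55, 67]  (not all equal)
t=14: [42, 71, 42, 71]  (not all equal)
t=15: [35, 105, 35, 105]  (not all equal)
t=16: [78, 102, 78, 102]  (not all equal)
t=17: [60, 12, 60, 12]  (not all equal)
t=18: [38, 57, 38, 57]  (not all equal)
t=19: [73, 109, 73, 109]  (not all equal)
t=20: [80, 27, 80, 27]  (not all equal)
t=21: [72, 8, 72, 8]  (not all equal)
t=22: [24, 24, 24, 24]  (all equal)

Answer: 22
Key observation: Synchronization is absorbing here: once all sites are equal they stay equal, and step 22 is the first all-equal step.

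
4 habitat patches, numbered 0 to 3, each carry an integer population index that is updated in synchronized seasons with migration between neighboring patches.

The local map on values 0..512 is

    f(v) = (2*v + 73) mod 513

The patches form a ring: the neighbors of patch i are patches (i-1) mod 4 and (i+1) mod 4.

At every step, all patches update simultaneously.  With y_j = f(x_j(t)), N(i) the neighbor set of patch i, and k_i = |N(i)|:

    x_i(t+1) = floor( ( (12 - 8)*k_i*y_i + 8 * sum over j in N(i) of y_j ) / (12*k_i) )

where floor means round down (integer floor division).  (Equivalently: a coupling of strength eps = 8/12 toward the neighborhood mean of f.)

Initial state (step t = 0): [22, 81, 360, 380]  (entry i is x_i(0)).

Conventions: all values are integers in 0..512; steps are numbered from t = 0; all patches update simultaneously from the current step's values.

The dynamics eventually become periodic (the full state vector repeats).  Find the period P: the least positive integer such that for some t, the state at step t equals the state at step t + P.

Answer: 18
Key observation: The state at step 14, [20, 21, 21, 20], reappears at step 32 — and no state repeats earlier — so the cycle the system enters has period 18.

Derivation:
t=0: [22, 81, 360, 380]
t=1: [224, 210, 278, 239]
t=2: [179, 205, 215, 54]
t=3: [365, 472, 389, 371]
t=4: [365, 377, 381, 310]
t=5: [261, 308, 272, 264]
t=6: [115, 120, 122, 91]
t=7: [290, 311, 295, 291]
t=8: [154, 157, 158, 144]
t=9: [376, 385, 379, 377]
t=10: [318, 320, 320, 314]
t=11: [194, 198, 196, 194]
t=12: [463, 465, 465, 462]
t=13: [486, 488, 488, 486]
t=14: [20, 21, 21, 20]
t=15: [113, 114, 114, 113]
t=16: [299, 300, 300, 299]
t=17: [158, 159, 159, 158]
t=18: [389, 390, 390, 389]
t=19: [338, 339, 339, 338]
t=20: [236, 237, 237, 236]
t=21: [32, 33, 33, 32]
t=22: [137, 138, 138, 137]
t=23: [347, 348, 348, 347]
t=24: [254, 255, 255, 254]
t=25: [68, 69, 69, 68]
t=26: [209, 210, 210, 209]
t=27: [491, 492, 492, 491]
t=28: [29, 30, 30, 29]
t=29: [131, 132, 132, 131]
t=30: [335, 336, 336, 335]
t=31: [230, 231, 231, 230]
t=32: [20, 21, 21, 20]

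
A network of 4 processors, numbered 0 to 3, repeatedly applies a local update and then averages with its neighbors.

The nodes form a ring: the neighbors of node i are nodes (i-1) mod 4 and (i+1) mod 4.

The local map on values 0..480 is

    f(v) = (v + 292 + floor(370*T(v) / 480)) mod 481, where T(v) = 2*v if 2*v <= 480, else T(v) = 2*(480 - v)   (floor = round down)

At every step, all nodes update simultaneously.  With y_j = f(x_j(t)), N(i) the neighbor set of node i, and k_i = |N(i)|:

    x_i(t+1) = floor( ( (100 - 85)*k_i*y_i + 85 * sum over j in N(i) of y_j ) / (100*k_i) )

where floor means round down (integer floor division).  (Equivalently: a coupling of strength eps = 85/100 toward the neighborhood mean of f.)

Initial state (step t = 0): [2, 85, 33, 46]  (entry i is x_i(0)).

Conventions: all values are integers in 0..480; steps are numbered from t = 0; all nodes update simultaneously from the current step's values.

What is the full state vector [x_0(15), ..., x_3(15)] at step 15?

Answer: [357, 357, 357, 357]

Derivation:
t=0: [2, 85, 33, 46]
t=1: [229, 289, 241, 346]
t=2: [380, 404, 384, 399]
t=3: [334, 342, 334, 342]
t=4: [365, 369, 365, 369]
t=5: [351, 352, 351, 352]
t=6: [360, 360, 360, 360]
t=7: [356, 356, 356, 356]
t=8: [358, 358, 358, 358]
t=9: [357, 357, 357, 357]
t=10: [357, 357, 357, 357]
t=11: [357, 357, 357, 357]
t=12: [357, 357, 357, 357]
t=13: [357, 357, 357, 357]
t=14: [357, 357, 357, 357]
t=15: [357, 357, 357, 357]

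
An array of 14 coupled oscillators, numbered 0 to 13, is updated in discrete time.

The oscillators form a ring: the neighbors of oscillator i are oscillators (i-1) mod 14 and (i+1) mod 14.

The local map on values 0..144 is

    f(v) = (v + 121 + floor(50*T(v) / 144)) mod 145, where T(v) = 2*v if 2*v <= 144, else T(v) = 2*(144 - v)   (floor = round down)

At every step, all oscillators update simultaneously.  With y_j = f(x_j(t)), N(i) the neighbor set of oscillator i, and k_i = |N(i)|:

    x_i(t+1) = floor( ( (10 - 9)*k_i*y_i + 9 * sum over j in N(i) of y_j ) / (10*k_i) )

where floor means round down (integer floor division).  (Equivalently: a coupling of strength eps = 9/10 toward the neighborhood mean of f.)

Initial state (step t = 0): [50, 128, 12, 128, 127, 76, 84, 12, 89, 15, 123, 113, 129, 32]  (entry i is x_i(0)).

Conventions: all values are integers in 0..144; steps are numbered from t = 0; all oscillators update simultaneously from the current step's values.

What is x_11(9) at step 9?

Answer: x_11(9) = 109

Derivation:
t=0: [50, 128, 12, 128, 127, 76, 84, 12, 89, 15, 123, 113, 129, 32]
t=1: [71, 101, 117, 126, 107, 106, 118, 105, 74, 97, 61, 113, 74, 81]
t=2: [102, 103, 110, 109, 110, 109, 108, 105, 105, 90, 104, 90, 104, 97]
t=3: [106, 107, 108, 109, 109, 109, 108, 108, 105, 107, 103, 106, 104, 106]
t=4: [108, 108, 108, 109, 109, 109, 109, 108, 108, 107, 107, 107, 107, 107]
t=5: [108, 109, 109, 109, 109, 109, 109, 109, 108, 108, 108, 108, 108, 108]
t=6: [109, 109, 109, 109, 109, 109, 109, 109, 109, 109, 109, 109, 109, 109]
t=7: [109, 109, 109, 109, 109, 109, 109, 109, 109, 109, 109, 109, 109, 109]
t=8: [109, 109, 109, 109, 109, 109, 109, 109, 109, 109, 109, 109, 109, 109]
t=9: [109, 109, 109, 109, 109, 109, 109, 109, 109, 109, 109, 109, 109, 109]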